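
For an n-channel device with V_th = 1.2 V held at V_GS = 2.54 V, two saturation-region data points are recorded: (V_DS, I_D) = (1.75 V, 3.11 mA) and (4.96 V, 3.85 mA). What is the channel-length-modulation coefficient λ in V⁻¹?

With V_GS fixed, I_D ∝ (1 + λ V_DS) in saturation, so I_D2/I_D1 = (1 + λ V_DS2)/(1 + λ V_DS1).
3.85/3.11 = 1.238 = (1 + 4.96 λ)/(1 + 1.75 λ).
Solving: λ (I_D1 V_DS2 − I_D2 V_DS1) = I_D2 − I_D1, so λ = (3.85 − 3.11) / (3.11 × 4.96 − 3.85 × 1.75) = 0.74 / 8.69 = 0.0852 V⁻¹.

λ = 0.0852 V⁻¹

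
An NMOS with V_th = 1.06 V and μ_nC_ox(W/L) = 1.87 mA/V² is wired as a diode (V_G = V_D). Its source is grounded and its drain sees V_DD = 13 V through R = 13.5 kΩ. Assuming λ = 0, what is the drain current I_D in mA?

With gate tied to drain, V_GS = V_DS ≥ V_GS − V_th, so the device is in saturation.
KCL at the drain: ½ k_n (V_GS − V_th)² = (V_DD − V_GS)/R.
Let x = V_GS − 1.06. Then 12.6 x² + x − 11.94 = 0, giving x = 0.934 V (positive root), so V_GS = 1.99 V.
I_D = (V_DD − V_GS)/R = (13 − 1.99) / 13.5 = 0.815 mA.

I_D = 0.815 mA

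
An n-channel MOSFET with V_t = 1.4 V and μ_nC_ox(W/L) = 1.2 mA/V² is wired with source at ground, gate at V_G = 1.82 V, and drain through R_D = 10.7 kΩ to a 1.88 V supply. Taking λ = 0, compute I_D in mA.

I_D = 0.106 mA

V_GS = V_G = 1.82 V, so V_ov = 1.82 − 1.4 = 0.42 V.
Assume saturation: I_D = ½ k_n V_ov² = 0.5 × 1.2 × 0.42² = 0.106 mA, giving V_DS = V_DD − I_D R_D = 1.88 − 0.106 × 10.7 = 0.748 V.
V_DS = 0.748 V ≥ V_ov = 0.42 V, confirming saturation.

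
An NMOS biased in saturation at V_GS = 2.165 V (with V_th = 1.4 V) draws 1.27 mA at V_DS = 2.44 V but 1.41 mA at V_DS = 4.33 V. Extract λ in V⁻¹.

λ = 0.0680 V⁻¹

With V_GS fixed, I_D ∝ (1 + λ V_DS) in saturation, so I_D2/I_D1 = (1 + λ V_DS2)/(1 + λ V_DS1).
1.41/1.27 = 1.11 = (1 + 4.33 λ)/(1 + 2.44 λ).
Solving: λ (I_D1 V_DS2 − I_D2 V_DS1) = I_D2 − I_D1, so λ = (1.41 − 1.27) / (1.27 × 4.33 − 1.41 × 2.44) = 0.14 / 2.06 = 0.068 V⁻¹.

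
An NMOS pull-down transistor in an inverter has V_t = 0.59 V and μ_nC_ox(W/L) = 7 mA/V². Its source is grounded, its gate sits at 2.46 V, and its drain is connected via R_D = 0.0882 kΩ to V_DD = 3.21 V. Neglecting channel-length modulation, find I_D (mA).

I_D = 12.2 mA

V_GS = V_G = 2.46 V, so V_ov = 2.46 − 0.59 = 1.87 V.
Assume saturation: I_D = ½ k_n V_ov² = 0.5 × 7 × 1.87² = 12.2 mA, giving V_DS = V_DD − I_D R_D = 3.21 − 12.2 × 0.0882 = 2.13 V.
V_DS = 2.13 V ≥ V_ov = 1.87 V, confirming saturation.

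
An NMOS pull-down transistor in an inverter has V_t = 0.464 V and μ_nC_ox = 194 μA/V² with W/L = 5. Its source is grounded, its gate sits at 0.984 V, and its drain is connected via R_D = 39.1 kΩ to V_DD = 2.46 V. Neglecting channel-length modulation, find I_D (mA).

V_GS = V_G = 0.984 V, so V_ov = 0.984 − 0.464 = 0.52 V.
k_n = μ_nC_ox · (W/L) = 0.97 mA/V².
Assume saturation: I_D = ½ k_n V_ov² = 0.5 × 0.97 × 0.52² = 0.131 mA, giving V_DS = V_DD − I_D R_D = 2.46 − 0.131 × 39.1 = -2.67 V.
But -2.67 V < V_ov = 0.52 V, so the device is actually in triode.
In triode I_D = k_n[V_ov V_DS − ½ V_DS²] and I_D = (V_DD − V_DS)/R_D. Equating: 19 V_DS² − 20.72 V_DS + 2.46 = 0, giving V_DS = 0.136 V (the root below V_ov).
I_D = (2.46 − 0.136) / 39.1 = 0.0594 mA.

I_D = 0.0594 mA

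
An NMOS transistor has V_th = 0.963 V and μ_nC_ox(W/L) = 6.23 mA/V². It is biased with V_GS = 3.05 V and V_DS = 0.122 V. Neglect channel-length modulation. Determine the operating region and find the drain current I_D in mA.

V_ov = V_GS − V_th = 3.05 − 0.963 = 2.09 V.
Since V_DS = 0.122 V < V_ov = 2.09 V, the device is in the triode region.
I_D = k_n [V_ov · V_DS − ½ V_DS²] = 6.23 × [2.09 × 0.122 − 0.5 × 0.122²] = 1.54 mA.

Triode; I_D = 1.54 mA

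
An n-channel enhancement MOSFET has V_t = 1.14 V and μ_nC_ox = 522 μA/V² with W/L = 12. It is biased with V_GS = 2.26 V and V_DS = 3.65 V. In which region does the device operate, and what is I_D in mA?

Saturation; I_D = 3.93 mA

k_n = μ_nC_ox · (W/L) = 6.264 mA/V².
V_ov = V_GS − V_t = 2.26 − 1.14 = 1.12 V.
Since V_DS = 3.65 V ≥ V_ov = 1.12 V, the device is in saturation.
I_D = ½ k_n V_ov² = 0.5 × 6.264 × 1.12² = 3.93 mA.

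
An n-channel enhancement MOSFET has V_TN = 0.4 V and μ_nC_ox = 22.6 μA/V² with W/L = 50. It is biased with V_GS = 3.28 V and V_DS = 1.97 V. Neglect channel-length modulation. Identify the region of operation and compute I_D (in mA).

Triode; I_D = 4.22 mA

k_n = μ_nC_ox · (W/L) = 1.13 mA/V².
V_ov = V_GS − V_TN = 3.28 − 0.4 = 2.88 V.
Since V_DS = 1.97 V < V_ov = 2.88 V, the device is in the triode region.
I_D = k_n [V_ov · V_DS − ½ V_DS²] = 1.13 × [2.88 × 1.97 − 0.5 × 1.97²] = 4.22 mA.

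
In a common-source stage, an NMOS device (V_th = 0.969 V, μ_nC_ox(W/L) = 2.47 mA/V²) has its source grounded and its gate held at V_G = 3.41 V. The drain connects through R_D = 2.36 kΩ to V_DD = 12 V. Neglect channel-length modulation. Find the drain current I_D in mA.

I_D = 4.68 mA

V_GS = V_G = 3.41 V, so V_ov = 3.41 − 0.969 = 2.44 V.
Assume saturation: I_D = ½ k_n V_ov² = 0.5 × 2.47 × 2.44² = 7.36 mA, giving V_DS = V_DD − I_D R_D = 12 − 7.36 × 2.36 = -5.37 V.
But -5.37 V < V_ov = 2.44 V, so the device is actually in triode.
In triode I_D = k_n[V_ov V_DS − ½ V_DS²] and I_D = (V_DD − V_DS)/R_D. Equating: 2.91 V_DS² − 15.23 V_DS + 12 = 0, giving V_DS = 0.967 V (the root below V_ov).
I_D = (12 − 0.967) / 2.36 = 4.68 mA.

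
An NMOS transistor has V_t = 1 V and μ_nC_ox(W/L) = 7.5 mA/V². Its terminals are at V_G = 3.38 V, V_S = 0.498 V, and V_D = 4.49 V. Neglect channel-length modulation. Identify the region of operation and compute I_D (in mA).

V_GS = V_G − V_S = 3.38 − 0.498 = 2.88 V; V_DS = V_D − V_S = 4.49 − 0.498 = 3.99 V.
V_ov = V_GS − V_t = 2.88 − 1 = 1.88 V.
Since V_DS = 3.99 V ≥ V_ov = 1.88 V, the device is in saturation.
I_D = ½ k_n V_ov² = 0.5 × 7.5 × 1.88² = 13.3 mA.

Saturation; I_D = 13.3 mA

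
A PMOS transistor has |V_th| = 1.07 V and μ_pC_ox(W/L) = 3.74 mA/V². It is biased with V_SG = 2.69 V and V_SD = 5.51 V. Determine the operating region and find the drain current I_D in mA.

V_ov = V_SG − |V_th| = 2.69 − 1.07 = 1.62 V.
Since V_SD = 5.51 V ≥ V_ov = 1.62 V, the device is in saturation.
I_D = ½ k_p V_ov² = 0.5 × 3.74 × 1.62² = 4.91 mA.

Saturation; I_D = 4.91 mA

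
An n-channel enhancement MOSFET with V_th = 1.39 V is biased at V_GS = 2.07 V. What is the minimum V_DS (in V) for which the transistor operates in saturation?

V_DS,sat = 0.680 V

The boundary between triode and saturation is V_DS = V_GS − V_th = V_ov.
V_ov = 2.07 − 1.39 = 0.68 V.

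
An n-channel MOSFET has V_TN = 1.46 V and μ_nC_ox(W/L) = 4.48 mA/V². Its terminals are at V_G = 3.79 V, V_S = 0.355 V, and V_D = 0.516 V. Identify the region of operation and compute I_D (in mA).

V_GS = V_G − V_S = 3.79 − 0.355 = 3.44 V; V_DS = V_D − V_S = 0.516 − 0.355 = 0.161 V.
V_ov = V_GS − V_TN = 3.44 − 1.46 = 1.98 V.
Since V_DS = 0.161 V < V_ov = 1.98 V, the device is in the triode region.
I_D = k_n [V_ov · V_DS − ½ V_DS²] = 4.48 × [1.98 × 0.161 − 0.5 × 0.161²] = 1.37 mA.

Triode; I_D = 1.37 mA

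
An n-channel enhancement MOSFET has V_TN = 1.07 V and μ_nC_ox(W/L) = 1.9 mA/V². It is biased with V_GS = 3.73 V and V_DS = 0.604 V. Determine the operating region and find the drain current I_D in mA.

V_ov = V_GS − V_TN = 3.73 − 1.07 = 2.66 V.
Since V_DS = 0.604 V < V_ov = 2.66 V, the device is in the triode region.
I_D = k_n [V_ov · V_DS − ½ V_DS²] = 1.9 × [2.66 × 0.604 − 0.5 × 0.604²] = 2.71 mA.

Triode; I_D = 2.71 mA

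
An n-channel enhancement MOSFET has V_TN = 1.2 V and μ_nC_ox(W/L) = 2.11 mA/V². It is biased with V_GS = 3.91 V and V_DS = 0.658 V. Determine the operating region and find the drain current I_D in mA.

V_ov = V_GS − V_TN = 3.91 − 1.2 = 2.71 V.
Since V_DS = 0.658 V < V_ov = 2.71 V, the device is in the triode region.
I_D = k_n [V_ov · V_DS − ½ V_DS²] = 2.11 × [2.71 × 0.658 − 0.5 × 0.658²] = 3.31 mA.

Triode; I_D = 3.31 mA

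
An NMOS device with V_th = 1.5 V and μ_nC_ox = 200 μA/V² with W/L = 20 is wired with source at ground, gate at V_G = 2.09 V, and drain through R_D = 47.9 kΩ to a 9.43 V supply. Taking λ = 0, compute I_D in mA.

V_GS = V_G = 2.09 V, so V_ov = 2.09 − 1.5 = 0.59 V.
k_n = μ_nC_ox · (W/L) = 4 mA/V².
Assume saturation: I_D = ½ k_n V_ov² = 0.5 × 4 × 0.59² = 0.696 mA, giving V_DS = V_DD − I_D R_D = 9.43 − 0.696 × 47.9 = -23.9 V.
But -23.9 V < V_ov = 0.59 V, so the device is actually in triode.
In triode I_D = k_n[V_ov V_DS − ½ V_DS²] and I_D = (V_DD − V_DS)/R_D. Equating: 95.8 V_DS² − 114 V_DS + 9.43 = 0, giving V_DS = 0.0894 V (the root below V_ov).
I_D = (9.43 − 0.0894) / 47.9 = 0.195 mA.

I_D = 0.195 mA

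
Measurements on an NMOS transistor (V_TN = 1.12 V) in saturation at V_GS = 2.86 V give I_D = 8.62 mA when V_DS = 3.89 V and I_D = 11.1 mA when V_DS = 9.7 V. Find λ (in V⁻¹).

λ = 0.0613 V⁻¹

With V_GS fixed, I_D ∝ (1 + λ V_DS) in saturation, so I_D2/I_D1 = (1 + λ V_DS2)/(1 + λ V_DS1).
11.1/8.62 = 1.288 = (1 + 9.7 λ)/(1 + 3.89 λ).
Solving: λ (I_D1 V_DS2 − I_D2 V_DS1) = I_D2 − I_D1, so λ = (11.1 − 8.62) / (8.62 × 9.7 − 11.1 × 3.89) = 2.48 / 40.4 = 0.0613 V⁻¹.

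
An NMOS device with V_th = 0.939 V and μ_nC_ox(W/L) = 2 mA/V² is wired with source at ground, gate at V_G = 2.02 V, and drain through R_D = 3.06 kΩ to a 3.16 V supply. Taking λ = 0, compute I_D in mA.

V_GS = V_G = 2.02 V, so V_ov = 2.02 − 0.939 = 1.08 V.
Assume saturation: I_D = ½ k_n V_ov² = 0.5 × 2 × 1.08² = 1.17 mA, giving V_DS = V_DD − I_D R_D = 3.16 − 1.17 × 3.06 = -0.416 V.
But -0.416 V < V_ov = 1.08 V, so the device is actually in triode.
In triode I_D = k_n[V_ov V_DS − ½ V_DS²] and I_D = (V_DD − V_DS)/R_D. Equating: 3.06 V_DS² − 7.616 V_DS + 3.16 = 0, giving V_DS = 0.526 V (the root below V_ov).
I_D = (3.16 − 0.526) / 3.06 = 0.861 mA.

I_D = 0.861 mA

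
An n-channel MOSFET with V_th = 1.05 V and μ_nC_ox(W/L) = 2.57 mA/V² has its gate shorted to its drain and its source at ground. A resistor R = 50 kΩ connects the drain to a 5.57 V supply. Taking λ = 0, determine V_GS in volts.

With gate tied to drain, V_GS = V_DS ≥ V_GS − V_th, so the device is in saturation.
KCL at the drain: ½ k_n (V_GS − V_th)² = (V_DD − V_GS)/R.
Let x = V_GS − 1.05. Then 64.2 x² + x − 4.52 = 0, giving x = 0.258 V (positive root), so V_GS = 1.31 V.
I_D = (V_DD − V_GS)/R = (5.57 − 1.31) / 50 = 0.0852 mA.

V_GS = 1.31 V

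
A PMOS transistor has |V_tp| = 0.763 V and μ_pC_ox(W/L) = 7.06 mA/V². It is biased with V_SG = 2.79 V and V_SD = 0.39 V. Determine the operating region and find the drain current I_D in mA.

Triode; I_D = 5.04 mA

V_ov = V_SG − |V_tp| = 2.79 − 0.763 = 2.03 V.
Since V_SD = 0.39 V < V_ov = 2.03 V, the device is in the triode region.
I_D = k_p [V_ov · V_SD − ½ V_SD²] = 7.06 × [2.03 × 0.39 − 0.5 × 0.39²] = 5.04 mA.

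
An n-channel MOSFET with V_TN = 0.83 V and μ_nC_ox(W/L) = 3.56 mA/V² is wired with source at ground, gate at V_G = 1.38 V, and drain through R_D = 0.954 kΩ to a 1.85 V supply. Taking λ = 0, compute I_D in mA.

V_GS = V_G = 1.38 V, so V_ov = 1.38 − 0.83 = 0.55 V.
Assume saturation: I_D = ½ k_n V_ov² = 0.5 × 3.56 × 0.55² = 0.538 mA, giving V_DS = V_DD − I_D R_D = 1.85 − 0.538 × 0.954 = 1.34 V.
V_DS = 1.34 V ≥ V_ov = 0.55 V, confirming saturation.

I_D = 0.538 mA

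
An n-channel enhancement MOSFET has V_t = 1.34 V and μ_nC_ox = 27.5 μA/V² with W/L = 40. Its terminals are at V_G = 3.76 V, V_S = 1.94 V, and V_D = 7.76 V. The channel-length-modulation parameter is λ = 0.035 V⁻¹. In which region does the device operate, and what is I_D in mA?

Saturation; I_D = 0.153 mA

V_GS = V_G − V_S = 3.76 − 1.94 = 1.82 V; V_DS = V_D − V_S = 7.76 − 1.94 = 5.82 V.
k_n = μ_nC_ox · (W/L) = 1.1 mA/V².
V_ov = V_GS − V_t = 1.82 − 1.34 = 0.48 V.
Since V_DS = 5.82 V ≥ V_ov = 0.48 V, the device is in saturation.
I_D = ½ k_n V_ov² (1 + λ V_DS) = 0.5 × 1.1 × 0.48² × (1 + 0.035 × 5.82) = 0.153 mA.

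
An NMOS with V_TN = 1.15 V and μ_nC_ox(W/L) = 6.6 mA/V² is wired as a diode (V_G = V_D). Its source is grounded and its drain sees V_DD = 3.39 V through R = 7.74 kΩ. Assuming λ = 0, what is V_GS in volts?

V_GS = 1.43 V

With gate tied to drain, V_GS = V_DS ≥ V_GS − V_TN, so the device is in saturation.
KCL at the drain: ½ k_n (V_GS − V_TN)² = (V_DD − V_GS)/R.
Let x = V_GS − 1.15. Then 25.5 x² + x − 2.24 = 0, giving x = 0.277 V (positive root), so V_GS = 1.43 V.
I_D = (V_DD − V_GS)/R = (3.39 − 1.43) / 7.74 = 0.254 mA.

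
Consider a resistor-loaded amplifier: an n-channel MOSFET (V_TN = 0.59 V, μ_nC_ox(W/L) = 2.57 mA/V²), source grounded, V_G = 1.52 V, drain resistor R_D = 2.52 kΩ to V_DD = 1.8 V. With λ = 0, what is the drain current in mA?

V_GS = V_G = 1.52 V, so V_ov = 1.52 − 0.59 = 0.93 V.
Assume saturation: I_D = ½ k_n V_ov² = 0.5 × 2.57 × 0.93² = 1.11 mA, giving V_DS = V_DD − I_D R_D = 1.8 − 1.11 × 2.52 = -1 V.
But -1 V < V_ov = 0.93 V, so the device is actually in triode.
In triode I_D = k_n[V_ov V_DS − ½ V_DS²] and I_D = (V_DD − V_DS)/R_D. Equating: 3.24 V_DS² − 7.023 V_DS + 1.8 = 0, giving V_DS = 0.297 V (the root below V_ov).
I_D = (1.8 − 0.297) / 2.52 = 0.596 mA.

I_D = 0.596 mA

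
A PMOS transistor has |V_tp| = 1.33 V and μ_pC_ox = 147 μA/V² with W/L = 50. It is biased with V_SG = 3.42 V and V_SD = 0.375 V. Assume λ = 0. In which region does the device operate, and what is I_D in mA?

k_p = μ_pC_ox · (W/L) = 7.35 mA/V².
V_ov = V_SG − |V_tp| = 3.42 − 1.33 = 2.09 V.
Since V_SD = 0.375 V < V_ov = 2.09 V, the device is in the triode region.
I_D = k_p [V_ov · V_SD − ½ V_SD²] = 7.35 × [2.09 × 0.375 − 0.5 × 0.375²] = 5.24 mA.

Triode; I_D = 5.24 mA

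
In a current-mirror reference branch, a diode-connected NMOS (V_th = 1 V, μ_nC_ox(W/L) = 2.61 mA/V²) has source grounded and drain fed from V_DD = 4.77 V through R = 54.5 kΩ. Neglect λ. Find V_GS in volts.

With gate tied to drain, V_GS = V_DS ≥ V_GS − V_th, so the device is in saturation.
KCL at the drain: ½ k_n (V_GS − V_th)² = (V_DD − V_GS)/R.
Let x = V_GS − 1. Then 71.1 x² + x − 3.77 = 0, giving x = 0.223 V (positive root), so V_GS = 1.22 V.
I_D = (V_DD − V_GS)/R = (4.77 − 1.22) / 54.5 = 0.0651 mA.

V_GS = 1.22 V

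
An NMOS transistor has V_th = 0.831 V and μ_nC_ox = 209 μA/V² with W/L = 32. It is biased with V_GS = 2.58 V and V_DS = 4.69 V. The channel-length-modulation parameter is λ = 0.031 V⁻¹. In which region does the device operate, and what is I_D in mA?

Saturation; I_D = 11.7 mA

k_n = μ_nC_ox · (W/L) = 6.688 mA/V².
V_ov = V_GS − V_th = 2.58 − 0.831 = 1.75 V.
Since V_DS = 4.69 V ≥ V_ov = 1.75 V, the device is in saturation.
I_D = ½ k_n V_ov² (1 + λ V_DS) = 0.5 × 6.688 × 1.75² × (1 + 0.031 × 4.69) = 11.7 mA.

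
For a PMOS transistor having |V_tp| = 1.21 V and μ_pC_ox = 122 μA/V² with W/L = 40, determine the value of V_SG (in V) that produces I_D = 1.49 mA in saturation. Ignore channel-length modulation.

k_p = μ_pC_ox · (W/L) = 4.88 mA/V².
In saturation I_D = ½ k_p (V_SG − |V_tp|)², so V_SG − |V_tp| = √(2 I_D / k_p) = √(2 × 1.49 / 4.88) = 0.781 V.
V_SG = 1.21 + 0.781 = 1.99 V.

V_SG = 1.99 V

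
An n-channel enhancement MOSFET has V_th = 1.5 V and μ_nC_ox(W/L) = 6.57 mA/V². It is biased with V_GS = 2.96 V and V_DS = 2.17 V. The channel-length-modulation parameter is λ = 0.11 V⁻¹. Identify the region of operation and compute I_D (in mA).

Saturation; I_D = 8.67 mA

V_ov = V_GS − V_th = 2.96 − 1.5 = 1.46 V.
Since V_DS = 2.17 V ≥ V_ov = 1.46 V, the device is in saturation.
I_D = ½ k_n V_ov² (1 + λ V_DS) = 0.5 × 6.57 × 1.46² × (1 + 0.11 × 2.17) = 8.67 mA.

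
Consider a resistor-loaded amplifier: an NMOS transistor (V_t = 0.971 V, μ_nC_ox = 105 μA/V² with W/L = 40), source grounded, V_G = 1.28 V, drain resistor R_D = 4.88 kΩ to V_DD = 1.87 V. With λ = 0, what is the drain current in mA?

I_D = 0.201 mA

V_GS = V_G = 1.28 V, so V_ov = 1.28 − 0.971 = 0.309 V.
k_n = μ_nC_ox · (W/L) = 4.2 mA/V².
Assume saturation: I_D = ½ k_n V_ov² = 0.5 × 4.2 × 0.309² = 0.201 mA, giving V_DS = V_DD − I_D R_D = 1.87 − 0.201 × 4.88 = 0.892 V.
V_DS = 0.892 V ≥ V_ov = 0.309 V, confirming saturation.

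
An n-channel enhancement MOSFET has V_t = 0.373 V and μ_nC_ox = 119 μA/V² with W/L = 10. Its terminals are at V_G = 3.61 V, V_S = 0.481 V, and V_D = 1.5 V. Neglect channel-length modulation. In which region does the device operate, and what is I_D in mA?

V_GS = V_G − V_S = 3.61 − 0.481 = 3.13 V; V_DS = V_D − V_S = 1.5 − 0.481 = 1.02 V.
k_n = μ_nC_ox · (W/L) = 1.19 mA/V².
V_ov = V_GS − V_t = 3.13 − 0.373 = 2.76 V.
Since V_DS = 1.02 V < V_ov = 2.76 V, the device is in the triode region.
I_D = k_n [V_ov · V_DS − ½ V_DS²] = 1.19 × [2.76 × 1.02 − 0.5 × 1.02²] = 2.72 mA.

Triode; I_D = 2.72 mA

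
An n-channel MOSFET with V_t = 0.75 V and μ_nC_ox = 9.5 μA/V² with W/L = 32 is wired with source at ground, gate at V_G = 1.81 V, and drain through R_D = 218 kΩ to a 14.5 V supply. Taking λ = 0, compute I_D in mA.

I_D = 0.0655 mA

V_GS = V_G = 1.81 V, so V_ov = 1.81 − 0.75 = 1.06 V.
k_n = μ_nC_ox · (W/L) = 0.304 mA/V².
Assume saturation: I_D = ½ k_n V_ov² = 0.5 × 0.304 × 1.06² = 0.171 mA, giving V_DS = V_DD − I_D R_D = 14.5 − 0.171 × 218 = -22.7 V.
But -22.7 V < V_ov = 1.06 V, so the device is actually in triode.
In triode I_D = k_n[V_ov V_DS − ½ V_DS²] and I_D = (V_DD − V_DS)/R_D. Equating: 33.1 V_DS² − 71.25 V_DS + 14.5 = 0, giving V_DS = 0.228 V (the root below V_ov).
I_D = (14.5 − 0.228) / 218 = 0.0655 mA.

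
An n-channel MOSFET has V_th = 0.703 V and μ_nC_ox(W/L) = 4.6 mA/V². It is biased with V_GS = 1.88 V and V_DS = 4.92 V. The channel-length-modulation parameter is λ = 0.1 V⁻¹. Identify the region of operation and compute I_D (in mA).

Saturation; I_D = 4.75 mA

V_ov = V_GS − V_th = 1.88 − 0.703 = 1.18 V.
Since V_DS = 4.92 V ≥ V_ov = 1.18 V, the device is in saturation.
I_D = ½ k_n V_ov² (1 + λ V_DS) = 0.5 × 4.6 × 1.18² × (1 + 0.1 × 4.92) = 4.75 mA.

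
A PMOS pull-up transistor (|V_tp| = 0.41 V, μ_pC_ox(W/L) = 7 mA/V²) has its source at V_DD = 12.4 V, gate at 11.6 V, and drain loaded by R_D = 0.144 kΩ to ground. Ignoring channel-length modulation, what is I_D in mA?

I_D = 0.532 mA

V_SG = V_DD − V_G = 12.4 − 11.6 = 0.8 V, so V_ov = 0.8 − 0.41 = 0.39 V.
Assume saturation: I_D = ½ k_p V_ov² = 0.5 × 7 × 0.39² = 0.532 mA, giving V_SD = V_DD − I_D R_D = 12.4 − 0.532 × 0.144 = 12.3 V.
V_SD = 12.3 V ≥ V_ov = 0.39 V, confirming saturation.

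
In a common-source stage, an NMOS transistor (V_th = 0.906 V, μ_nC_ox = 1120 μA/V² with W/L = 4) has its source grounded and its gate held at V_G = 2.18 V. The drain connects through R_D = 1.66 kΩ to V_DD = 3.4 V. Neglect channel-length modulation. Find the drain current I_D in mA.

V_GS = V_G = 2.18 V, so V_ov = 2.18 − 0.906 = 1.27 V.
k_n = μ_nC_ox · (W/L) = 4.48 mA/V².
Assume saturation: I_D = ½ k_n V_ov² = 0.5 × 4.48 × 1.27² = 3.64 mA, giving V_DS = V_DD − I_D R_D = 3.4 − 3.64 × 1.66 = -2.64 V.
But -2.64 V < V_ov = 1.27 V, so the device is actually in triode.
In triode I_D = k_n[V_ov V_DS − ½ V_DS²] and I_D = (V_DD − V_DS)/R_D. Equating: 3.72 V_DS² − 10.47 V_DS + 3.4 = 0, giving V_DS = 0.374 V (the root below V_ov).
I_D = (3.4 − 0.374) / 1.66 = 1.82 mA.

I_D = 1.82 mA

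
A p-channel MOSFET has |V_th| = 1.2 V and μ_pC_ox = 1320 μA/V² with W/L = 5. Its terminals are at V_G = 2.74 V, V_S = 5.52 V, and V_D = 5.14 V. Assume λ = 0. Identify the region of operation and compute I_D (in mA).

Triode; I_D = 3.49 mA

V_SG = V_S − V_G = 5.52 − 2.74 = 2.78 V; V_SD = V_S − V_D = 5.52 − 5.14 = 0.38 V.
k_p = μ_pC_ox · (W/L) = 6.6 mA/V².
V_ov = V_SG − |V_th| = 2.78 − 1.2 = 1.58 V.
Since V_SD = 0.38 V < V_ov = 1.58 V, the device is in the triode region.
I_D = k_p [V_ov · V_SD − ½ V_SD²] = 6.6 × [1.58 × 0.38 − 0.5 × 0.38²] = 3.49 mA.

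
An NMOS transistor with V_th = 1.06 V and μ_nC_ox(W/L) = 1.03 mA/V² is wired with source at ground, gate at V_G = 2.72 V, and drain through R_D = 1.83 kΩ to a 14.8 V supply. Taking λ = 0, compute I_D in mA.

I_D = 1.42 mA

V_GS = V_G = 2.72 V, so V_ov = 2.72 − 1.06 = 1.66 V.
Assume saturation: I_D = ½ k_n V_ov² = 0.5 × 1.03 × 1.66² = 1.42 mA, giving V_DS = V_DD − I_D R_D = 14.8 − 1.42 × 1.83 = 12.2 V.
V_DS = 12.2 V ≥ V_ov = 1.66 V, confirming saturation.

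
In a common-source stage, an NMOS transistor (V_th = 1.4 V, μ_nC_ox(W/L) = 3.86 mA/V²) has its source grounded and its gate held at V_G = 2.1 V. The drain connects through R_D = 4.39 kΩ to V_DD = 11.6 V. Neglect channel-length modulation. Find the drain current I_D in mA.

I_D = 0.946 mA

V_GS = V_G = 2.1 V, so V_ov = 2.1 − 1.4 = 0.7 V.
Assume saturation: I_D = ½ k_n V_ov² = 0.5 × 3.86 × 0.7² = 0.946 mA, giving V_DS = V_DD − I_D R_D = 11.6 − 0.946 × 4.39 = 7.45 V.
V_DS = 7.45 V ≥ V_ov = 0.7 V, confirming saturation.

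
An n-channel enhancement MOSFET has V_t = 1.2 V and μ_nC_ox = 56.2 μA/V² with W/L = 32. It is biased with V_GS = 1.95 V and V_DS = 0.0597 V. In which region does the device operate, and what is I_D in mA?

k_n = μ_nC_ox · (W/L) = 1.798 mA/V².
V_ov = V_GS − V_t = 1.95 − 1.2 = 0.75 V.
Since V_DS = 0.0597 V < V_ov = 0.75 V, the device is in the triode region.
I_D = k_n [V_ov · V_DS − ½ V_DS²] = 1.798 × [0.75 × 0.0597 − 0.5 × 0.0597²] = 0.0773 mA.

Triode; I_D = 0.0773 mA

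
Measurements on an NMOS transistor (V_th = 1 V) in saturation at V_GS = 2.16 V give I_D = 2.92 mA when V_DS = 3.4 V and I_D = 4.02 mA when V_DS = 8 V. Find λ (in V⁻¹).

λ = 0.113 V⁻¹

With V_GS fixed, I_D ∝ (1 + λ V_DS) in saturation, so I_D2/I_D1 = (1 + λ V_DS2)/(1 + λ V_DS1).
4.02/2.92 = 1.377 = (1 + 8 λ)/(1 + 3.4 λ).
Solving: λ (I_D1 V_DS2 − I_D2 V_DS1) = I_D2 − I_D1, so λ = (4.02 − 2.92) / (2.92 × 8 − 4.02 × 3.4) = 1.1 / 9.69 = 0.113 V⁻¹.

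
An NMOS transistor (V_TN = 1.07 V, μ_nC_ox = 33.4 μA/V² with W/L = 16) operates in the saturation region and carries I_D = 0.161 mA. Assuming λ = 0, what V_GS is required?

k_n = μ_nC_ox · (W/L) = 0.5344 mA/V².
In saturation I_D = ½ k_n (V_GS − V_TN)², so V_GS − V_TN = √(2 I_D / k_n) = √(2 × 0.161 / 0.5344) = 0.776 V.
V_GS = 1.07 + 0.776 = 1.85 V.

V_GS = 1.85 V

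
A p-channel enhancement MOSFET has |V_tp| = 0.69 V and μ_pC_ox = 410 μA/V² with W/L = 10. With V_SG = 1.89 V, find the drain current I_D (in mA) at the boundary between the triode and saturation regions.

At the boundary V_SD = V_ov = V_SG − |V_tp| = 1.89 − 0.69 = 1.2 V.
k_p = μ_pC_ox · (W/L) = 4.1 mA/V².
I_D = ½ k_p V_ov² = 0.5 × 4.1 × 1.2² = 2.95 mA.

I_D = 2.95 mA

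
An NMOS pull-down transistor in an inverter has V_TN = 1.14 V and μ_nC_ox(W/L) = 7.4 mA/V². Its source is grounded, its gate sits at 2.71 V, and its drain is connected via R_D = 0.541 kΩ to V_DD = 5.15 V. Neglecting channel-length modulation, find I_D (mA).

I_D = 7.74 mA

V_GS = V_G = 2.71 V, so V_ov = 2.71 − 1.14 = 1.57 V.
Assume saturation: I_D = ½ k_n V_ov² = 0.5 × 7.4 × 1.57² = 9.12 mA, giving V_DS = V_DD − I_D R_D = 5.15 − 9.12 × 0.541 = 0.216 V.
But 0.216 V < V_ov = 1.57 V, so the device is actually in triode.
In triode I_D = k_n[V_ov V_DS − ½ V_DS²] and I_D = (V_DD − V_DS)/R_D. Equating: 2 V_DS² − 7.285 V_DS + 5.15 = 0, giving V_DS = 0.96 V (the root below V_ov).
I_D = (5.15 − 0.96) / 0.541 = 7.74 mA.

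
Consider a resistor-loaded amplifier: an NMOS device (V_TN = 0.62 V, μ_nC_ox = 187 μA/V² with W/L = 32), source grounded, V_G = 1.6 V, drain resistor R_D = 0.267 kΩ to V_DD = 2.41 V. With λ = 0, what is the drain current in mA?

I_D = 2.87 mA

V_GS = V_G = 1.6 V, so V_ov = 1.6 − 0.62 = 0.98 V.
k_n = μ_nC_ox · (W/L) = 5.984 mA/V².
Assume saturation: I_D = ½ k_n V_ov² = 0.5 × 5.984 × 0.98² = 2.87 mA, giving V_DS = V_DD − I_D R_D = 2.41 − 2.87 × 0.267 = 1.64 V.
V_DS = 1.64 V ≥ V_ov = 0.98 V, confirming saturation.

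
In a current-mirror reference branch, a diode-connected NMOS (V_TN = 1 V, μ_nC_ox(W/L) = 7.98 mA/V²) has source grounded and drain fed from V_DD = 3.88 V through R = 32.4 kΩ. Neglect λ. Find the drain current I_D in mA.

With gate tied to drain, V_GS = V_DS ≥ V_GS − V_TN, so the device is in saturation.
KCL at the drain: ½ k_n (V_GS − V_TN)² = (V_DD − V_GS)/R.
Let x = V_GS − 1. Then 129 x² + x − 2.88 = 0, giving x = 0.145 V (positive root), so V_GS = 1.15 V.
I_D = (V_DD − V_GS)/R = (3.88 − 1.15) / 32.4 = 0.0844 mA.

I_D = 0.0844 mA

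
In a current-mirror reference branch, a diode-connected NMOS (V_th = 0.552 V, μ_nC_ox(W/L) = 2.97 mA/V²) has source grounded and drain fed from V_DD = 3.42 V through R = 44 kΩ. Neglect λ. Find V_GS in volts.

V_GS = 0.754 V

With gate tied to drain, V_GS = V_DS ≥ V_GS − V_th, so the device is in saturation.
KCL at the drain: ½ k_n (V_GS − V_th)² = (V_DD − V_GS)/R.
Let x = V_GS − 0.552. Then 65.3 x² + x − 2.868 = 0, giving x = 0.202 V (positive root), so V_GS = 0.754 V.
I_D = (V_DD − V_GS)/R = (3.42 − 0.754) / 44 = 0.0606 mA.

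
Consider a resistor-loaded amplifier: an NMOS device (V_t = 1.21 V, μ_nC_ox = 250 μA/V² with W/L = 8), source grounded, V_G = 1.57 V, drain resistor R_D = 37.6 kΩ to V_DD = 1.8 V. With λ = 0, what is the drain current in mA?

V_GS = V_G = 1.57 V, so V_ov = 1.57 − 1.21 = 0.36 V.
k_n = μ_nC_ox · (W/L) = 2 mA/V².
Assume saturation: I_D = ½ k_n V_ov² = 0.5 × 2 × 0.36² = 0.13 mA, giving V_DS = V_DD − I_D R_D = 1.8 − 0.13 × 37.6 = -3.07 V.
But -3.07 V < V_ov = 0.36 V, so the device is actually in triode.
In triode I_D = k_n[V_ov V_DS − ½ V_DS²] and I_D = (V_DD − V_DS)/R_D. Equating: 37.6 V_DS² − 28.07 V_DS + 1.8 = 0, giving V_DS = 0.0708 V (the root below V_ov).
I_D = (1.8 − 0.0708) / 37.6 = 0.046 mA.

I_D = 0.0460 mA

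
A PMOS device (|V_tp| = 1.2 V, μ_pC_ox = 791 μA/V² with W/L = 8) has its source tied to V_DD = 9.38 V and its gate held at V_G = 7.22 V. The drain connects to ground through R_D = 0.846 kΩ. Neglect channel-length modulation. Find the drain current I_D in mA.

I_D = 2.92 mA

V_SG = V_DD − V_G = 9.38 − 7.22 = 2.16 V, so V_ov = 2.16 − 1.2 = 0.96 V.
k_p = μ_pC_ox · (W/L) = 6.328 mA/V².
Assume saturation: I_D = ½ k_p V_ov² = 0.5 × 6.328 × 0.96² = 2.92 mA, giving V_SD = V_DD − I_D R_D = 9.38 − 2.92 × 0.846 = 6.91 V.
V_SD = 6.91 V ≥ V_ov = 0.96 V, confirming saturation.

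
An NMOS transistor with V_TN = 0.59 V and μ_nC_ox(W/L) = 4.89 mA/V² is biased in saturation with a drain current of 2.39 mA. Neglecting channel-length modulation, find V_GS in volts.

V_GS = 1.58 V

In saturation I_D = ½ k_n (V_GS − V_TN)², so V_GS − V_TN = √(2 I_D / k_n) = √(2 × 2.39 / 4.89) = 0.989 V.
V_GS = 0.59 + 0.989 = 1.58 V.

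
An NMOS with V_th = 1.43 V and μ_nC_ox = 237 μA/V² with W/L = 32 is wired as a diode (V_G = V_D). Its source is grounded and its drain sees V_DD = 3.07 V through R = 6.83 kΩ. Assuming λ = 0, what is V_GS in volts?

V_GS = 1.66 V

With gate tied to drain, V_GS = V_DS ≥ V_GS − V_th, so the device is in saturation.
k_n = μ_nC_ox · (W/L) = 7.584 mA/V².
KCL at the drain: ½ k_n (V_GS − V_th)² = (V_DD − V_GS)/R.
Let x = V_GS − 1.43. Then 25.9 x² + x − 1.64 = 0, giving x = 0.233 V (positive root), so V_GS = 1.66 V.
I_D = (V_DD − V_GS)/R = (3.07 − 1.66) / 6.83 = 0.206 mA.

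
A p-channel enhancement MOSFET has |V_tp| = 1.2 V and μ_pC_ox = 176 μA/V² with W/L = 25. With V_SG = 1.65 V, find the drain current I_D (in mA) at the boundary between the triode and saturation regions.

I_D = 0.445 mA

At the boundary V_SD = V_ov = V_SG − |V_tp| = 1.65 − 1.2 = 0.45 V.
k_p = μ_pC_ox · (W/L) = 4.4 mA/V².
I_D = ½ k_p V_ov² = 0.5 × 4.4 × 0.45² = 0.445 mA.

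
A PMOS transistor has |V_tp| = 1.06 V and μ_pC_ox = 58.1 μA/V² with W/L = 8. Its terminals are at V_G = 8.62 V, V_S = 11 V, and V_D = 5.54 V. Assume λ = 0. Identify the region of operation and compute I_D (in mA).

Saturation; I_D = 0.405 mA

V_SG = V_S − V_G = 11 − 8.62 = 2.38 V; V_SD = V_S − V_D = 11 − 5.54 = 5.46 V.
k_p = μ_pC_ox · (W/L) = 0.4648 mA/V².
V_ov = V_SG − |V_tp| = 2.38 − 1.06 = 1.32 V.
Since V_SD = 5.46 V ≥ V_ov = 1.32 V, the device is in saturation.
I_D = ½ k_p V_ov² = 0.5 × 0.4648 × 1.32² = 0.405 mA.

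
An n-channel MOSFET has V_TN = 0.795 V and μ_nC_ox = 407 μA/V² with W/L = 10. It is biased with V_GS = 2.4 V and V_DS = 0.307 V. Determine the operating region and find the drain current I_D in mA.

Triode; I_D = 1.81 mA

k_n = μ_nC_ox · (W/L) = 4.07 mA/V².
V_ov = V_GS − V_TN = 2.4 − 0.795 = 1.6 V.
Since V_DS = 0.307 V < V_ov = 1.6 V, the device is in the triode region.
I_D = k_n [V_ov · V_DS − ½ V_DS²] = 4.07 × [1.6 × 0.307 − 0.5 × 0.307²] = 1.81 mA.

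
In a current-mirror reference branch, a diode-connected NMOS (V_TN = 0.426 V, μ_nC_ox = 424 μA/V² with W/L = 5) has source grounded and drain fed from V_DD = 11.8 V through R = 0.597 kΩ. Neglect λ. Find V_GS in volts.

With gate tied to drain, V_GS = V_DS ≥ V_GS − V_TN, so the device is in saturation.
k_n = μ_nC_ox · (W/L) = 2.12 mA/V².
KCL at the drain: ½ k_n (V_GS − V_TN)² = (V_DD − V_GS)/R.
Let x = V_GS − 0.426. Then 0.633 x² + x − 11.37 = 0, giving x = 3.52 V (positive root), so V_GS = 3.95 V.
I_D = (V_DD − V_GS)/R = (11.8 − 3.95) / 0.597 = 13.2 mA.

V_GS = 3.95 V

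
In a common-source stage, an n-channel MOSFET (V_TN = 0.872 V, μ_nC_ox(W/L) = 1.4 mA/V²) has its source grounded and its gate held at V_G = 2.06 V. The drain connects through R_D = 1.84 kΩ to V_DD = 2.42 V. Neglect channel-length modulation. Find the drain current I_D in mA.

V_GS = V_G = 2.06 V, so V_ov = 2.06 − 0.872 = 1.19 V.
Assume saturation: I_D = ½ k_n V_ov² = 0.5 × 1.4 × 1.19² = 0.988 mA, giving V_DS = V_DD − I_D R_D = 2.42 − 0.988 × 1.84 = 0.602 V.
But 0.602 V < V_ov = 1.19 V, so the device is actually in triode.
In triode I_D = k_n[V_ov V_DS − ½ V_DS²] and I_D = (V_DD − V_DS)/R_D. Equating: 1.29 V_DS² − 4.06 V_DS + 2.42 = 0, giving V_DS = 0.798 V (the root below V_ov).
I_D = (2.42 − 0.798) / 1.84 = 0.881 mA.

I_D = 0.881 mA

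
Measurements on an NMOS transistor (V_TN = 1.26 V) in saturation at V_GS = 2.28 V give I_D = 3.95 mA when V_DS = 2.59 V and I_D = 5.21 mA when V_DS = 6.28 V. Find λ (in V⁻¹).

λ = 0.111 V⁻¹

With V_GS fixed, I_D ∝ (1 + λ V_DS) in saturation, so I_D2/I_D1 = (1 + λ V_DS2)/(1 + λ V_DS1).
5.21/3.95 = 1.319 = (1 + 6.28 λ)/(1 + 2.59 λ).
Solving: λ (I_D1 V_DS2 − I_D2 V_DS1) = I_D2 − I_D1, so λ = (5.21 − 3.95) / (3.95 × 6.28 − 5.21 × 2.59) = 1.26 / 11.3 = 0.111 V⁻¹.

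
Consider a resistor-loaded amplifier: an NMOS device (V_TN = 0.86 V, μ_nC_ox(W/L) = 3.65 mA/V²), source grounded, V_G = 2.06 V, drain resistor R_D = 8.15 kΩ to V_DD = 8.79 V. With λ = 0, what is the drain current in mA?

V_GS = V_G = 2.06 V, so V_ov = 2.06 − 0.86 = 1.2 V.
Assume saturation: I_D = ½ k_n V_ov² = 0.5 × 3.65 × 1.2² = 2.63 mA, giving V_DS = V_DD − I_D R_D = 8.79 − 2.63 × 8.15 = -12.6 V.
But -12.6 V < V_ov = 1.2 V, so the device is actually in triode.
In triode I_D = k_n[V_ov V_DS − ½ V_DS²] and I_D = (V_DD − V_DS)/R_D. Equating: 14.9 V_DS² − 36.7 V_DS + 8.79 = 0, giving V_DS = 0.269 V (the root below V_ov).
I_D = (8.79 − 0.269) / 8.15 = 1.05 mA.

I_D = 1.05 mA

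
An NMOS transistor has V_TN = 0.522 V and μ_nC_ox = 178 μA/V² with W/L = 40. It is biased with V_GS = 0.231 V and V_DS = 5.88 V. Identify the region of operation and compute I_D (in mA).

V_GS = 0.231 V < V_TN = 0.522 V, so the transistor is in cutoff.

Cutoff; I_D = 0 mA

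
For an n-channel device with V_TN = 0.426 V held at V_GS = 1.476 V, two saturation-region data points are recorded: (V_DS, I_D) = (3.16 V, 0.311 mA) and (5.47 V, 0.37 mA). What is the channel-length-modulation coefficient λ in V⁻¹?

With V_GS fixed, I_D ∝ (1 + λ V_DS) in saturation, so I_D2/I_D1 = (1 + λ V_DS2)/(1 + λ V_DS1).
0.37/0.311 = 1.19 = (1 + 5.47 λ)/(1 + 3.16 λ).
Solving: λ (I_D1 V_DS2 − I_D2 V_DS1) = I_D2 − I_D1, so λ = (0.37 − 0.311) / (0.311 × 5.47 − 0.37 × 3.16) = 0.059 / 0.532 = 0.111 V⁻¹.

λ = 0.111 V⁻¹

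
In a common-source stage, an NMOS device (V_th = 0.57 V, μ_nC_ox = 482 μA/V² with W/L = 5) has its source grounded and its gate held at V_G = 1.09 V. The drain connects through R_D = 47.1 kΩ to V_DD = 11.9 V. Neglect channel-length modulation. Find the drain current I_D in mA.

V_GS = V_G = 1.09 V, so V_ov = 1.09 − 0.57 = 0.52 V.
k_n = μ_nC_ox · (W/L) = 2.41 mA/V².
Assume saturation: I_D = ½ k_n V_ov² = 0.5 × 2.41 × 0.52² = 0.326 mA, giving V_DS = V_DD − I_D R_D = 11.9 − 0.326 × 47.1 = -3.45 V.
But -3.45 V < V_ov = 0.52 V, so the device is actually in triode.
In triode I_D = k_n[V_ov V_DS − ½ V_DS²] and I_D = (V_DD − V_DS)/R_D. Equating: 56.8 V_DS² − 60.03 V_DS + 11.9 = 0, giving V_DS = 0.264 V (the root below V_ov).
I_D = (11.9 − 0.264) / 47.1 = 0.247 mA.

I_D = 0.247 mA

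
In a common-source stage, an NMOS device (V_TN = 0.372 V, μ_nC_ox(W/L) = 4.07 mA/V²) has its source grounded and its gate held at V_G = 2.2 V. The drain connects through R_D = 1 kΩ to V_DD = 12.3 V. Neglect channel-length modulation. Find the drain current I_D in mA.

V_GS = V_G = 2.2 V, so V_ov = 2.2 − 0.372 = 1.83 V.
Assume saturation: I_D = ½ k_n V_ov² = 0.5 × 4.07 × 1.83² = 6.8 mA, giving V_DS = V_DD − I_D R_D = 12.3 − 6.8 × 1 = 5.5 V.
V_DS = 5.5 V ≥ V_ov = 1.83 V, confirming saturation.

I_D = 6.80 mA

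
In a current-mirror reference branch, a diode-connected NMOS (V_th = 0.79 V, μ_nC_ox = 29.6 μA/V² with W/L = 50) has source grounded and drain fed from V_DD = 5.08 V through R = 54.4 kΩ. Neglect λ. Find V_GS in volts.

With gate tied to drain, V_GS = V_DS ≥ V_GS − V_th, so the device is in saturation.
k_n = μ_nC_ox · (W/L) = 1.48 mA/V².
KCL at the drain: ½ k_n (V_GS − V_th)² = (V_DD − V_GS)/R.
Let x = V_GS − 0.79. Then 40.3 x² + x − 4.29 = 0, giving x = 0.314 V (positive root), so V_GS = 1.1 V.
I_D = (V_DD − V_GS)/R = (5.08 − 1.1) / 54.4 = 0.0731 mA.

V_GS = 1.10 V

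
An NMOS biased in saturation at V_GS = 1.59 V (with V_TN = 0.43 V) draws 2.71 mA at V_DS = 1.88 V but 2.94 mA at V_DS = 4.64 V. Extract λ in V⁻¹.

λ = 0.0326 V⁻¹

With V_GS fixed, I_D ∝ (1 + λ V_DS) in saturation, so I_D2/I_D1 = (1 + λ V_DS2)/(1 + λ V_DS1).
2.94/2.71 = 1.085 = (1 + 4.64 λ)/(1 + 1.88 λ).
Solving: λ (I_D1 V_DS2 − I_D2 V_DS1) = I_D2 − I_D1, so λ = (2.94 − 2.71) / (2.71 × 4.64 − 2.94 × 1.88) = 0.23 / 7.05 = 0.0326 V⁻¹.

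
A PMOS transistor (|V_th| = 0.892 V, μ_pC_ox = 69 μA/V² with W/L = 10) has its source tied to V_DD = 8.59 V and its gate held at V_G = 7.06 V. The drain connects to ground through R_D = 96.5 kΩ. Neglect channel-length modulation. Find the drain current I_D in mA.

V_SG = V_DD − V_G = 8.59 − 7.06 = 1.53 V, so V_ov = 1.53 − 0.892 = 0.638 V.
k_p = μ_pC_ox · (W/L) = 0.69 mA/V².
Assume saturation: I_D = ½ k_p V_ov² = 0.5 × 0.69 × 0.638² = 0.14 mA, giving V_SD = V_DD − I_D R_D = 8.59 − 0.14 × 96.5 = -4.96 V.
But -4.96 V < V_ov = 0.638 V, so the device is actually in triode.
In triode I_D = k_p[V_ov V_SD − ½ V_SD²] and I_D = (V_DD − V_SD)/R_D. Equating: 33.3 V_SD² − 43.48 V_SD + 8.59 = 0, giving V_SD = 0.243 V (the root below V_ov).
I_D = (8.59 − 0.243) / 96.5 = 0.0865 mA.

I_D = 0.0865 mA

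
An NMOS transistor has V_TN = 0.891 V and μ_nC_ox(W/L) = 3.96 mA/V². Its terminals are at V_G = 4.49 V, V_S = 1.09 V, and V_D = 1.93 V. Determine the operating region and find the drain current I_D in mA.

Triode; I_D = 6.95 mA

V_GS = V_G − V_S = 4.49 − 1.09 = 3.4 V; V_DS = V_D − V_S = 1.93 − 1.09 = 0.84 V.
V_ov = V_GS − V_TN = 3.4 − 0.891 = 2.51 V.
Since V_DS = 0.84 V < V_ov = 2.51 V, the device is in the triode region.
I_D = k_n [V_ov · V_DS − ½ V_DS²] = 3.96 × [2.51 × 0.84 − 0.5 × 0.84²] = 6.95 mA.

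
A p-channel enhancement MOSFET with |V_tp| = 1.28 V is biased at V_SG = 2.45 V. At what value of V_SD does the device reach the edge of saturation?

The boundary between triode and saturation is V_SD = V_SG − |V_tp| = V_ov.
V_ov = 2.45 − 1.28 = 1.17 V.

V_SD,sat = 1.17 V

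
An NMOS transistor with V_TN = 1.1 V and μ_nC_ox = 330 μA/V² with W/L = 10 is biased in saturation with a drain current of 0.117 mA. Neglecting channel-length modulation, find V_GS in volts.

k_n = μ_nC_ox · (W/L) = 3.3 mA/V².
In saturation I_D = ½ k_n (V_GS − V_TN)², so V_GS − V_TN = √(2 I_D / k_n) = √(2 × 0.117 / 3.3) = 0.266 V.
V_GS = 1.1 + 0.266 = 1.37 V.

V_GS = 1.37 V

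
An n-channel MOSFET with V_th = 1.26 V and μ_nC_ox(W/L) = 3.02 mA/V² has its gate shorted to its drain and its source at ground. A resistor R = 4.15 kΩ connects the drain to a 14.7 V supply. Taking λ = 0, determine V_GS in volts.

With gate tied to drain, V_GS = V_DS ≥ V_GS − V_th, so the device is in saturation.
KCL at the drain: ½ k_n (V_GS − V_th)² = (V_DD − V_GS)/R.
Let x = V_GS − 1.26. Then 6.27 x² + x − 13.44 = 0, giving x = 1.39 V (positive root), so V_GS = 2.65 V.
I_D = (V_DD − V_GS)/R = (14.7 − 2.65) / 4.15 = 2.9 mA.

V_GS = 2.65 V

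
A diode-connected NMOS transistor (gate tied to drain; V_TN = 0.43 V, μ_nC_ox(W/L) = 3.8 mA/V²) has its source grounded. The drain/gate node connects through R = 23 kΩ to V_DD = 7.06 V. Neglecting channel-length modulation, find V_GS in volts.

With gate tied to drain, V_GS = V_DS ≥ V_GS − V_TN, so the device is in saturation.
KCL at the drain: ½ k_n (V_GS − V_TN)² = (V_DD − V_GS)/R.
Let x = V_GS − 0.43. Then 43.7 x² + x − 6.63 = 0, giving x = 0.378 V (positive root), so V_GS = 0.808 V.
I_D = (V_DD − V_GS)/R = (7.06 − 0.808) / 23 = 0.272 mA.

V_GS = 0.808 V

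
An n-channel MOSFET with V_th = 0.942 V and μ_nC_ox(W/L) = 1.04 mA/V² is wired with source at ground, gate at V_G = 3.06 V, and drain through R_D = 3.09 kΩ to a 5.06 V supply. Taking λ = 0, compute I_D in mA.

V_GS = V_G = 3.06 V, so V_ov = 3.06 − 0.942 = 2.12 V.
Assume saturation: I_D = ½ k_n V_ov² = 0.5 × 1.04 × 2.12² = 2.33 mA, giving V_DS = V_DD − I_D R_D = 5.06 − 2.33 × 3.09 = -2.15 V.
But -2.15 V < V_ov = 2.12 V, so the device is actually in triode.
In triode I_D = k_n[V_ov V_DS − ½ V_DS²] and I_D = (V_DD − V_DS)/R_D. Equating: 1.61 V_DS² − 7.806 V_DS + 5.06 = 0, giving V_DS = 0.77 V (the root below V_ov).
I_D = (5.06 − 0.77) / 3.09 = 1.39 mA.

I_D = 1.39 mA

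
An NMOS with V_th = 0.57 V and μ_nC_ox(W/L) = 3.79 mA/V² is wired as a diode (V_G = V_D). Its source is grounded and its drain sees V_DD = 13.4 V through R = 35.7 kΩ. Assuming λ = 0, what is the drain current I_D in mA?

I_D = 0.347 mA

With gate tied to drain, V_GS = V_DS ≥ V_GS − V_th, so the device is in saturation.
KCL at the drain: ½ k_n (V_GS − V_th)² = (V_DD − V_GS)/R.
Let x = V_GS − 0.57. Then 67.7 x² + x − 12.83 = 0, giving x = 0.428 V (positive root), so V_GS = 0.998 V.
I_D = (V_DD − V_GS)/R = (13.4 − 0.998) / 35.7 = 0.347 mA.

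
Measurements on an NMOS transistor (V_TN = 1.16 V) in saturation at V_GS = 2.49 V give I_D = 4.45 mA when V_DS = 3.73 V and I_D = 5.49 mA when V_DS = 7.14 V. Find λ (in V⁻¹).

With V_GS fixed, I_D ∝ (1 + λ V_DS) in saturation, so I_D2/I_D1 = (1 + λ V_DS2)/(1 + λ V_DS1).
5.49/4.45 = 1.234 = (1 + 7.14 λ)/(1 + 3.73 λ).
Solving: λ (I_D1 V_DS2 − I_D2 V_DS1) = I_D2 − I_D1, so λ = (5.49 − 4.45) / (4.45 × 7.14 − 5.49 × 3.73) = 1.04 / 11.3 = 0.0921 V⁻¹.

λ = 0.0921 V⁻¹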